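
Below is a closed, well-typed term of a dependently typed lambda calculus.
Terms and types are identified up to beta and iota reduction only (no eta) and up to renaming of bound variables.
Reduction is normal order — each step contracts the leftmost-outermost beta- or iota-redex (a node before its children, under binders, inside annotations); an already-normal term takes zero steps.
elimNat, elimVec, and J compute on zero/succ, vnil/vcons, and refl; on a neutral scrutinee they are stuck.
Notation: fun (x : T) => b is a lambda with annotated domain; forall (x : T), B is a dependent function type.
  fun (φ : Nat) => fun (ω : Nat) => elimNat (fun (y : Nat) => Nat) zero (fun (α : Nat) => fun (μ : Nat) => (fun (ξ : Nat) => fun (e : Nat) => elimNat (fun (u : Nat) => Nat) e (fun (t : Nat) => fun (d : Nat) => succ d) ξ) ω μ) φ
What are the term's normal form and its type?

normal form:
  fun (φ : Nat) => fun (ω : Nat) => elimNat (fun (y : Nat) => Nat) zero (fun (α : Nat) => fun (μ : Nat) => elimNat (fun (ξ : Nat) => Nat) μ (fun (e : Nat) => fun (u : Nat) => succ u) ω) φ
type:
  forall (φ : Nat), forall (ω : Nat), Nat


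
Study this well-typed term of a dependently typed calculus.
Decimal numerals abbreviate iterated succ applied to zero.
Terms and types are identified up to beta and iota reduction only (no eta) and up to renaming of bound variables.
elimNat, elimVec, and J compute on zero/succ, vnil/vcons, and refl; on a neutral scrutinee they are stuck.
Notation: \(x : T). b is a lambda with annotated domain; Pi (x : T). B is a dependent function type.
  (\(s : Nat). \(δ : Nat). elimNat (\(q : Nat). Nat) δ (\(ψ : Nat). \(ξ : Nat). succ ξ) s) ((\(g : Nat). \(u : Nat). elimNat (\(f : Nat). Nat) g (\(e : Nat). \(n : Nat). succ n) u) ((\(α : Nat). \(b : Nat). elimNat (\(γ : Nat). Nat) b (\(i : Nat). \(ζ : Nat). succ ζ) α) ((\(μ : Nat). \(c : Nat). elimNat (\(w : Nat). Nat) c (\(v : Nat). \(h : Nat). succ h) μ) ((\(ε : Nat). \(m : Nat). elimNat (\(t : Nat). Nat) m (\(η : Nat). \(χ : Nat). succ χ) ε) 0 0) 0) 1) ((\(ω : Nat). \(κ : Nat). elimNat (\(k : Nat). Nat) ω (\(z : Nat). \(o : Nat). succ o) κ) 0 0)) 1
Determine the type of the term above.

the term's type:
  Nat


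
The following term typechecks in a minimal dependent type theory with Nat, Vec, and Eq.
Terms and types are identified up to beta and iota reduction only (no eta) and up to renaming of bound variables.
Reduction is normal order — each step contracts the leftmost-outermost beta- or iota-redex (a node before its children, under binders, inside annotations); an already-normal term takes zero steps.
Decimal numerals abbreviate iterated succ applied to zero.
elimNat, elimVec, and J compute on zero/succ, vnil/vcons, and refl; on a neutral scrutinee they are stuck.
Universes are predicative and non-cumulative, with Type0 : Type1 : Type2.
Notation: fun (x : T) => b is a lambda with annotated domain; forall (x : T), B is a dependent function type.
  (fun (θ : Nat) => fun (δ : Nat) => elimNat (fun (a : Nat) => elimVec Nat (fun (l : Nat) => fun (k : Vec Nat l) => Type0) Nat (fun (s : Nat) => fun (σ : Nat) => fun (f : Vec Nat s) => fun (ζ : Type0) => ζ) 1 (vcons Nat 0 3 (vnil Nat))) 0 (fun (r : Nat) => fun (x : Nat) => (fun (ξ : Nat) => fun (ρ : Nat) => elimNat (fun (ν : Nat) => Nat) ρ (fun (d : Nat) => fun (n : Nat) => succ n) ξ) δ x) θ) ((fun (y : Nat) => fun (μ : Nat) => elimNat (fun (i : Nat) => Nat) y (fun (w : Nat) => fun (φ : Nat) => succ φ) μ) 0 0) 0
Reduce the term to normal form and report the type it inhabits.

normal form:
  0
inferred type:
  Nat
observation: contracting a beta-redex first, the term normalizes in 15 steps.


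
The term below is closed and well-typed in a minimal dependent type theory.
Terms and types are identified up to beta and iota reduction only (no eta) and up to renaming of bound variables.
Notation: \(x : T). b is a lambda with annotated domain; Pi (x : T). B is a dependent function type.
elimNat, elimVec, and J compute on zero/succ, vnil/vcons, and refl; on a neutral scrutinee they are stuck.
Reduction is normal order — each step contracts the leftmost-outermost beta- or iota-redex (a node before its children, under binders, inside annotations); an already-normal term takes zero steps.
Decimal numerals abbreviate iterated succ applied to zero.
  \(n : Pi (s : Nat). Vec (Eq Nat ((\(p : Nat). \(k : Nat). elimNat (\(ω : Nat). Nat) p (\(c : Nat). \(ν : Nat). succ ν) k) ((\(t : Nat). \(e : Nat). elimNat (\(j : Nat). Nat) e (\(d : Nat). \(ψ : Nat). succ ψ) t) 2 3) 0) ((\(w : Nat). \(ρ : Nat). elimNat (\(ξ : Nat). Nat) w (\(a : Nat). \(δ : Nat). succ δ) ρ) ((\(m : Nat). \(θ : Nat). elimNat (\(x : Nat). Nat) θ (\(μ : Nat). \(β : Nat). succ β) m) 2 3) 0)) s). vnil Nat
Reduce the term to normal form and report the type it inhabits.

normal form:
  \(n : Pi (s : Nat). Vec (Eq Nat 5 5) s). vnil Nat
inferred type:
  Pi (n : Pi (s : Nat). Vec (Eq Nat 5 5) s). Vec Nat 0
observation: the leftmost-outermost redex is a beta-redex, and normalization takes 24 steps.


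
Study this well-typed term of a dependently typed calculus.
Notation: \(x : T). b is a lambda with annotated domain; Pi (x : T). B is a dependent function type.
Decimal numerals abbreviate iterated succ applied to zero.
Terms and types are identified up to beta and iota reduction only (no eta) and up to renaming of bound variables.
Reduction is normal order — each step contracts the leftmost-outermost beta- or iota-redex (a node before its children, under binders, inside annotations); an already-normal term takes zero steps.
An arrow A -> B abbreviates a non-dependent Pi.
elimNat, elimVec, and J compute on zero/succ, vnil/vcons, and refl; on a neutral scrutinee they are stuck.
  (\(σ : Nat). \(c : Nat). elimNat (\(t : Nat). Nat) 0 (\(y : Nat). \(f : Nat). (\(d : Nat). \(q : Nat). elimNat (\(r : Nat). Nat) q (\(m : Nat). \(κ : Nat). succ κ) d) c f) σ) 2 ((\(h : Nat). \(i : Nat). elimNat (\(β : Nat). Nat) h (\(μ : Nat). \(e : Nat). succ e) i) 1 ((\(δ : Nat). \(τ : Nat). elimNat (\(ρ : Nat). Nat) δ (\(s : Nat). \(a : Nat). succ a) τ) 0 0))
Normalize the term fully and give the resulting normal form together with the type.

resulting normal form:
  2
the term's type:
  Nat
observation: the term reaches its normal form after 33 normal-order steps.


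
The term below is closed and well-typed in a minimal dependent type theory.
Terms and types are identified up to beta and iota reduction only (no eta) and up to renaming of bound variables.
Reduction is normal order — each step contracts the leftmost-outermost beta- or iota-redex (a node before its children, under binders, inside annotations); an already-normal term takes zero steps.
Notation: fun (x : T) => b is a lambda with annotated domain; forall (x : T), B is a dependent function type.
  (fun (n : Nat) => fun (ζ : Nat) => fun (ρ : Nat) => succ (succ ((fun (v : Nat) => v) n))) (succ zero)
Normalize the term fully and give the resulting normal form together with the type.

resulting normal form:
  fun (n : Nat) => fun (ζ : Nat) => succ (succ (succ zero))
type:
  forall (n : Nat), forall (ζ : Nat), Nat


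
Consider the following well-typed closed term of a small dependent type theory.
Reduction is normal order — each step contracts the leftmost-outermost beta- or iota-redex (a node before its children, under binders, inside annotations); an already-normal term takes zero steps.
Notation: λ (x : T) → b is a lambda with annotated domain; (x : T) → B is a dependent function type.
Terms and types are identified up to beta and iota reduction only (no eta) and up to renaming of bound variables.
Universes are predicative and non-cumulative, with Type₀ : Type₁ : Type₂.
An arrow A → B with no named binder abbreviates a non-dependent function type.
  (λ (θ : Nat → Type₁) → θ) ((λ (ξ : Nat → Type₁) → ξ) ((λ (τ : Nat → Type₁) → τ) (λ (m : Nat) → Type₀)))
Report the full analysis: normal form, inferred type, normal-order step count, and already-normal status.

normal form:
  λ (θ : Nat) → Type₀
inferred type:
  Nat → Type₁
reduction steps (normal order): 3
already normal: no
first contracted redex: a beta-redex


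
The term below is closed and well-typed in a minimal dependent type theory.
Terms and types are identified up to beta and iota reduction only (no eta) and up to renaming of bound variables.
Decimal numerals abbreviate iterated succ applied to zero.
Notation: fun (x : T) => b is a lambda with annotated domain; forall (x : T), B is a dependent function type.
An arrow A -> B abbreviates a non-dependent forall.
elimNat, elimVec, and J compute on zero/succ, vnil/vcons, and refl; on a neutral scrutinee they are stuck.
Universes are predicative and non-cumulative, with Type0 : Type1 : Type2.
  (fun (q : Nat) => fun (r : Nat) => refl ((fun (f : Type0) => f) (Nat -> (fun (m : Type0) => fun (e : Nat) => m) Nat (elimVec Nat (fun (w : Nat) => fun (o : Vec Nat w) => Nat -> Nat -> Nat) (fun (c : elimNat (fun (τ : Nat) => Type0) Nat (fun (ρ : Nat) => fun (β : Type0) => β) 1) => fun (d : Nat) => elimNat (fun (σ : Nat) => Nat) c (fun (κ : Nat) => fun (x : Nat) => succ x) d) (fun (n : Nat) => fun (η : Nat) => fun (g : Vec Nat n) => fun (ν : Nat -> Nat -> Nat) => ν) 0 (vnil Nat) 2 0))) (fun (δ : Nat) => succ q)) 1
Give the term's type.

inferred type:
  Nat -> Eq (Nat -> Nat) (fun (q : Nat) => 2) (fun (r : Nat) => 2)


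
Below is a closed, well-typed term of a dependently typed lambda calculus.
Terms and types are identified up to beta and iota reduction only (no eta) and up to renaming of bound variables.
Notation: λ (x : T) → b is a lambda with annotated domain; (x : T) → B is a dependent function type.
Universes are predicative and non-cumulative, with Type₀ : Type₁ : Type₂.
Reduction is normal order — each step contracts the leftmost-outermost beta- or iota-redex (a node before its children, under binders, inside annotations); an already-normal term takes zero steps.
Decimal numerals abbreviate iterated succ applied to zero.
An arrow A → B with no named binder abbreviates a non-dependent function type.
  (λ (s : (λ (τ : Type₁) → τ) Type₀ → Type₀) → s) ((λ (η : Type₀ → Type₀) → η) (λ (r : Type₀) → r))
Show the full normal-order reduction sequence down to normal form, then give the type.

reduction (normal order):
  (λ (s : (λ (τ : Type₁) → τ) Type₀ → Type₀) → s) ((λ (η : Type₀ → Type₀) → η) (λ (r : Type₀) → r))
  ~> (λ (s : Type₀ → Type₀) → s) (λ (τ : Type₀) → τ)
  ~> λ (s : Type₀) → s
inferred type:
  Type₀ → Type₀


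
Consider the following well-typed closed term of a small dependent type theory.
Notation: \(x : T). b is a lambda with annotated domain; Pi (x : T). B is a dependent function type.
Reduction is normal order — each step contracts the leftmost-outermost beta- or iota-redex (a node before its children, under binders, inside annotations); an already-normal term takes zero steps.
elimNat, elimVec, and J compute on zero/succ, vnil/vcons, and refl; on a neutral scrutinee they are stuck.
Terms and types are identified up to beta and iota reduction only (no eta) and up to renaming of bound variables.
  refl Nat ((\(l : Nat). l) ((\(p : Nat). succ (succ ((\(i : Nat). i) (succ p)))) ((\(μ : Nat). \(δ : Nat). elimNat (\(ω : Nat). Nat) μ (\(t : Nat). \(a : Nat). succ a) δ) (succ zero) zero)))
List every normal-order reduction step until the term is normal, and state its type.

normal-order reduction sequence:
  refl Nat ((\(l : Nat). l) ((\(p : Nat). succ (succ ((\(i : Nat). i) (succ p)))) ((\(μ : Nat). \(δ : Nat). elimNat (\(ω : Nat). Nat) μ (\(t : Nat). \(a : Nat). succ a) δ) (succ zero) zero)))
  ~> refl Nat ((\(l : Nat). succ (succ ((\(p : Nat). p) (succ l)))) ((\(i : Nat). \(μ : Nat). elimNat (\(δ : Nat). Nat) i (\(ω : Nat). \(t : Nat). succ t) μ) (succ zero) zero))
  ~> refl Nat (succ (succ ((\(l : Nat). l) (succ ((\(p : Nat). \(i : Nat). elimNat (\(μ : Nat). Nat) p (\(δ : Nat). \(ω : Nat). succ ω) i) (succ zero) zero)))))
  ~> refl Nat (succ (succ (succ ((\(l : Nat). \(p : Nat). elimNat (\(i : Nat). Nat) l (\(μ : Nat). \(δ : Nat). succ δ) p) (succ zero) zero))))
  ~> refl Nat (succ (succ (succ ((\(l : Nat). elimNat (\(p : Nat). Nat) (succ zero) (\(i : Nat). \(μ : Nat). succ μ) l) zero))))
  ~> refl Nat (succ (succ (succ (elimNat (\(l : Nat). Nat) (succ zero) (\(p : Nat). \(i : Nat). succ i) zero))))
  ~> refl Nat (succ (succ (succ (succ zero))))
inferred type:
  Eq Nat (succ (succ (succ (succ zero)))) (succ (succ (succ (succ zero))))


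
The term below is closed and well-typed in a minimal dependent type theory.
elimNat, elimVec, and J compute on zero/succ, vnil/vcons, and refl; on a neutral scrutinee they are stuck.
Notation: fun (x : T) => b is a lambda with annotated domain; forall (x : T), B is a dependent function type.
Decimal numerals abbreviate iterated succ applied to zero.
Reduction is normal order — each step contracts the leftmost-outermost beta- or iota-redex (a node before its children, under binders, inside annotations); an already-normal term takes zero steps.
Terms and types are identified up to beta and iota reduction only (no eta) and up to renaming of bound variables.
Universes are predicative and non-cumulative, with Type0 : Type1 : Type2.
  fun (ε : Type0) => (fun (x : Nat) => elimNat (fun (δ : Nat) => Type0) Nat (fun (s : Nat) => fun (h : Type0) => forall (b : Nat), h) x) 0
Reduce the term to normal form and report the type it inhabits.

reduced normal form:
  fun (ε : Type0) => Nat
the term's type:
  forall (ε : Type0), Type0
observation: the first redex contracted is a beta-redex; the normal form is reached in 2 normal-order steps.


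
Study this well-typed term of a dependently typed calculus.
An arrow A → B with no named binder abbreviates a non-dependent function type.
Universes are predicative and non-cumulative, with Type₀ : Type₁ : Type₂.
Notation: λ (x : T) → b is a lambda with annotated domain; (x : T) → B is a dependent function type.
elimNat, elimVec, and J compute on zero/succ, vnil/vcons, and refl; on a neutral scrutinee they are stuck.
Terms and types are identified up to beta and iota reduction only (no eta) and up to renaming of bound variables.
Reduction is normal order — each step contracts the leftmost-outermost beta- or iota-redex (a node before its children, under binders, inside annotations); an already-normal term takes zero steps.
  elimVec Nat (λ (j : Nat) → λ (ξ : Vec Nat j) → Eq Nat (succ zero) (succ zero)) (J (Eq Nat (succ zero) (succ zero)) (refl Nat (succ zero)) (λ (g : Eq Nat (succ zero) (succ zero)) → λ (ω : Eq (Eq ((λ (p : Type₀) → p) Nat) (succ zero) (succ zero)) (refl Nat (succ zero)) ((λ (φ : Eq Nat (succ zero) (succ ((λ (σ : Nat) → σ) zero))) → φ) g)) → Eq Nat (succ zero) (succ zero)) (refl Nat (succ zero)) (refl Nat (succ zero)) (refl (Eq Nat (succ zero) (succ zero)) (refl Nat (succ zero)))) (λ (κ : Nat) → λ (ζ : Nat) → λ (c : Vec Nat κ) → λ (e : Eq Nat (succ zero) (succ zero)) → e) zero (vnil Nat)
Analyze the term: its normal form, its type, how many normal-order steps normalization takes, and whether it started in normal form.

normal form:
  refl Nat (succ zero)
inferred type:
  Eq Nat (succ zero) (succ zero)
steps to reach normal form (normal order): 2
already normal: no
first redex: an elimVec iota-redex


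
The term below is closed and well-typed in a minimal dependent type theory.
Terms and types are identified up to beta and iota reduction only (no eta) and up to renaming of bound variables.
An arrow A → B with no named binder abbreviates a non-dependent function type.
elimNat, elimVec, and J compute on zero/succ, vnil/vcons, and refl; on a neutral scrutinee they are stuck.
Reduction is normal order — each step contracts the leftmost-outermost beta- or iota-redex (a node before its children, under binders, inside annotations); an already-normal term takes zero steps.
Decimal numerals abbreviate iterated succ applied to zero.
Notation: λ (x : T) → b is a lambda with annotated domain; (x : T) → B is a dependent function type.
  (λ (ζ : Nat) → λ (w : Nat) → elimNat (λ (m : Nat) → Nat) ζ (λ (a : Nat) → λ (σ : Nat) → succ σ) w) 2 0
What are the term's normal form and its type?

resulting normal form:
  2
type:
  Nat
observation: 3 normal-order steps separate the term from its normal form.


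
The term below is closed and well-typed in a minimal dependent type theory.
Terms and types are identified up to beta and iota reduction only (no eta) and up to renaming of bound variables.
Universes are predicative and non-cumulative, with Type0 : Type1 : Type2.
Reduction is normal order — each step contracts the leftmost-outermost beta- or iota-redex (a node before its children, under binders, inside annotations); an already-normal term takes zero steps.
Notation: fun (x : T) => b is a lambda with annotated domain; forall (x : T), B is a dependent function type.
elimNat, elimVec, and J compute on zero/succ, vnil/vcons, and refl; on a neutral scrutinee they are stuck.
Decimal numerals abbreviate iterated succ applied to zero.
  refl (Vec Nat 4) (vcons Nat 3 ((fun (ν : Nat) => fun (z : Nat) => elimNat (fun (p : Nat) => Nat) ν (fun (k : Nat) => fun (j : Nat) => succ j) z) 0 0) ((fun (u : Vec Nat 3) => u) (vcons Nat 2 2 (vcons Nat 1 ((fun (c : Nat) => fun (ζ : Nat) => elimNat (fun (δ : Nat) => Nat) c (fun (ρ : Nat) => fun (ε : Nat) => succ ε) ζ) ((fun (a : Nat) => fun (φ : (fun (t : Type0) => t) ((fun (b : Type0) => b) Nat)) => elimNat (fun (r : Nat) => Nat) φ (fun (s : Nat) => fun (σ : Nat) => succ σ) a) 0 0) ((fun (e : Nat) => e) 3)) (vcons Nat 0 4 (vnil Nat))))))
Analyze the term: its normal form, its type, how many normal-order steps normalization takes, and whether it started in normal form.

reduced normal form:
  refl (Vec Nat 4) (vcons Nat 3 0 (vcons Nat 2 2 (vcons Nat 1 3 (vcons Nat 0 4 (vnil Nat)))))
type:
  Eq (Vec Nat 4) (vcons Nat 3 0 (vcons Nat 2 2 (vcons Nat 1 3 (vcons Nat 0 4 (vnil Nat))))) (vcons Nat 3 0 (vcons Nat 2 2 (vcons Nat 1 3 (vcons Nat 0 4 (vnil Nat)))))
normal-order step count: 20
already normal: no
first redex: a beta-redex


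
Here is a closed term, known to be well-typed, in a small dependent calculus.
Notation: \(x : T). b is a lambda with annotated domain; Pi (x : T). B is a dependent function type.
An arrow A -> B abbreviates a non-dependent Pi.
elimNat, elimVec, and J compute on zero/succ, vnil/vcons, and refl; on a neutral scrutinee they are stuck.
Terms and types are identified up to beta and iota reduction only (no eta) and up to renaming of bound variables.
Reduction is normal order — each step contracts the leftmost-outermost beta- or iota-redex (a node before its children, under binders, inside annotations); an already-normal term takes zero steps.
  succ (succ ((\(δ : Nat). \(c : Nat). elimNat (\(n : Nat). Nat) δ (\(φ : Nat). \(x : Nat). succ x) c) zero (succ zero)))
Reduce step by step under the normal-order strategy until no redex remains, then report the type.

normal-order reduction sequence:
  succ (succ ((\(δ : Nat). \(c : Nat). elimNat (\(n : Nat). Nat) δ (\(φ : Nat). \(x : Nat). succ x) c) zero (succ zero)))
  ~> succ (succ ((\(δ : Nat). elimNat (\(c : Nat). Nat) zero (\(n : Nat). \(φ : Nat). succ φ) δ) (succ zero)))
  ~> succ (succ (elimNat (\(δ : Nat). Nat) zero (\(c : Nat). \(n : Nat). succ n) (succ zero)))
  ~> succ (succ ((\(δ : Nat). \(c : Nat). succ c) zero (elimNat (\(n : Nat). Nat) zero (\(φ : Nat). \(x : Nat). succ x) zero)))
  ~> succ (succ ((\(δ : Nat). succ δ) (elimNat (\(c : Nat). Nat) zero (\(n : Nat). \(φ : Nat). succ φ) zero)))
  ~> succ (succ (succ (elimNat (\(δ : Nat). Nat) zero (\(c : Nat). \(n : Nat). succ n) zero)))
  ~> succ (succ (succ zero))
inferred type:
  Nat


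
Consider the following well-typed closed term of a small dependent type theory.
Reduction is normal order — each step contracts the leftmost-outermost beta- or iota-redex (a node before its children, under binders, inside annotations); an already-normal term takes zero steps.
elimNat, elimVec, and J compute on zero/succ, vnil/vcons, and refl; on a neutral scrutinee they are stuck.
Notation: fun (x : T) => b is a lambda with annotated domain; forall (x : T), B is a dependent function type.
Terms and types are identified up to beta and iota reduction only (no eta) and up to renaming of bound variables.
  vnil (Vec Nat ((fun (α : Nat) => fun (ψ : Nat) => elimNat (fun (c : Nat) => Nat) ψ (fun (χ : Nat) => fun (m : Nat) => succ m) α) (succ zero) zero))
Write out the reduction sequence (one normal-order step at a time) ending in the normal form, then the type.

normal-order reduction:
  vnil (Vec Nat ((fun (α : Nat) => fun (ψ : Nat) => elimNat (fun (c : Nat) => Nat) ψ (fun (χ : Nat) => fun (m : Nat) => succ m) α) (succ zero) zero))
  ~> vnil (Vec Nat ((fun (α : Nat) => elimNat (fun (ψ : Nat) => Nat) α (fun (c : Nat) => fun (χ : Nat) => succ χ) (succ zero)) zero))
  ~> vnil (Vec Nat (elimNat (fun (α : Nat) => Nat) zero (fun (ψ : Nat) => fun (c : Nat) => succ c) (succ zero)))
  ~> vnil (Vec Nat ((fun (α : Nat) => fun (ψ : Nat) => succ ψ) zero (elimNat (fun (c : Nat) => Nat) zero (fun (χ : Nat) => fun (m : Nat) => succ m) zero)))
  ~> vnil (Vec Nat ((fun (α : Nat) => succ α) (elimNat (fun (ψ : Nat) => Nat) zero (fun (c : Nat) => fun (χ : Nat) => succ χ) zero)))
  ~> vnil (Vec Nat (succ (elimNat (fun (α : Nat) => Nat) zero (fun (ψ : Nat) => fun (c : Nat) => succ c) zero)))
  ~> vnil (Vec Nat (succ zero))
type:
  Vec (Vec Nat (succ zero)) zero


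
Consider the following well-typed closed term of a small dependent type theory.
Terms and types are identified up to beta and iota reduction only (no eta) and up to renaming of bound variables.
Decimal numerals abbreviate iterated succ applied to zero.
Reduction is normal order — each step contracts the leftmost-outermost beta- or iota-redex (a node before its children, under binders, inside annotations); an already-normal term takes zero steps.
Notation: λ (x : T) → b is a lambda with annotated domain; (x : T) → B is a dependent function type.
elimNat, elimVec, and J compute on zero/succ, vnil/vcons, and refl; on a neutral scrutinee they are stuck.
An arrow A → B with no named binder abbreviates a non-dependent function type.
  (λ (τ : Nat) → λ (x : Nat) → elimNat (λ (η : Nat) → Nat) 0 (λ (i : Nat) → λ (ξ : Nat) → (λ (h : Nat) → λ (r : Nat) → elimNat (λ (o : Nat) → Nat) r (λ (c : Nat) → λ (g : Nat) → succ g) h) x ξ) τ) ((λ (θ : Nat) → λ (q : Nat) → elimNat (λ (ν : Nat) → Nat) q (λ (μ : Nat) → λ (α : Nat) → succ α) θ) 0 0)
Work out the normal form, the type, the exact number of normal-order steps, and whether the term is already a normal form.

reduced normal form:
  λ (τ : Nat) → 0
type:
  Nat → Nat
normal-order step count: 7
term was already normal: no
first redex: a beta-redex


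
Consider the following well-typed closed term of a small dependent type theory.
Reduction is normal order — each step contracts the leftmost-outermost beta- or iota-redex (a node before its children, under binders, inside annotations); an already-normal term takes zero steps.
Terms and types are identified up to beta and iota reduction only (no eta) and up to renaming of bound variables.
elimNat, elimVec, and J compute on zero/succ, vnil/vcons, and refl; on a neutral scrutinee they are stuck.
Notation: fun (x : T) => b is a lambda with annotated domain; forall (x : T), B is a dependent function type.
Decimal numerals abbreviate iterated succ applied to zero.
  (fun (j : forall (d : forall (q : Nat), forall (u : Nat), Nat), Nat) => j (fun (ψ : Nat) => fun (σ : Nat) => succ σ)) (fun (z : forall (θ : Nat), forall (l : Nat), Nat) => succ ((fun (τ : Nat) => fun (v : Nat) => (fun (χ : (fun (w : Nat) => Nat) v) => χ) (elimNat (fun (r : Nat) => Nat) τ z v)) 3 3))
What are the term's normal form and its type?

reduced normal form:
  7
inferred type:
  Nat


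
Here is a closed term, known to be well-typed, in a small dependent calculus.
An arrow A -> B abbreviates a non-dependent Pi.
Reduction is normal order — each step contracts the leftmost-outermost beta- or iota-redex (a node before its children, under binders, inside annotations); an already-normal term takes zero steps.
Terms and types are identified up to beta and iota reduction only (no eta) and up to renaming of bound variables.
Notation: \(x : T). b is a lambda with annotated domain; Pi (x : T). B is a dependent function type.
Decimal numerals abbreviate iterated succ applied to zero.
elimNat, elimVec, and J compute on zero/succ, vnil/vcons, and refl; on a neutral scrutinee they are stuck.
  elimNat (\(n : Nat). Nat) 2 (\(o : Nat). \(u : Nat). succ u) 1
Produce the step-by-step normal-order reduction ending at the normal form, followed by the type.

reduction (normal order):
  elimNat (\(n : Nat). Nat) 2 (\(o : Nat). \(u : Nat). succ u) 1
  ~> (\(n : Nat). \(o : Nat). succ o) 0 (elimNat (\(u : Nat). Nat) 2 (\(z : Nat). \(v : Nat). succ v) 0)
  ~> (\(n : Nat). succ n) (elimNat (\(o : Nat). Nat) 2 (\(u : Nat). \(z : Nat). succ z) 0)
  ~> succ (elimNat (\(n : Nat). Nat) 2 (\(o : Nat). \(u : Nat). succ u) 0)
  ~> 3
inferred type:
  Nat


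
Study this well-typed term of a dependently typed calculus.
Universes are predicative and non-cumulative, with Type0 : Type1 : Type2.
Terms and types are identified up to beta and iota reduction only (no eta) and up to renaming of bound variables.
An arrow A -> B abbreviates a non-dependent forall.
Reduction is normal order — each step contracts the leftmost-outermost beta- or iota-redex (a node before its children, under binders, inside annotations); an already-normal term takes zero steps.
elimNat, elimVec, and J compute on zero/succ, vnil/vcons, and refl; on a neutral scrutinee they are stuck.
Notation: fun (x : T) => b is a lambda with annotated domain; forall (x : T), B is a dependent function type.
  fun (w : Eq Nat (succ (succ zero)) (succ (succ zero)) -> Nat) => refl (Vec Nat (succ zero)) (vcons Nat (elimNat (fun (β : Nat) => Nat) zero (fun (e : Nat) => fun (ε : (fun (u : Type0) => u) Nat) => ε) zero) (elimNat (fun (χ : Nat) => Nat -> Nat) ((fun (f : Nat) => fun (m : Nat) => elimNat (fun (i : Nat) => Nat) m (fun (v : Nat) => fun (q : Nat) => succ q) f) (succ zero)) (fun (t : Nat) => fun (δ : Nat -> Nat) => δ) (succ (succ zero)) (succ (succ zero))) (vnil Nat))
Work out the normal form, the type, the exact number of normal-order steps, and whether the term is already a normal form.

normal form:
  fun (w : Eq Nat (succ (succ zero)) (succ (succ zero)) -> Nat) => refl (Vec Nat (succ zero)) (vcons Nat zero (succ (succ (succ zero))) (vnil Nat))
type:
  (Eq Nat (succ (succ zero)) (succ (succ zero)) -> Nat) -> Eq (Vec Nat (succ zero)) (vcons Nat zero (succ (succ (succ zero))) (vnil Nat)) (vcons Nat zero (succ (succ (succ zero))) (vnil Nat))
normal-order step count: 14
started in normal form: no
first contracted redex: an elimNat iota-redex


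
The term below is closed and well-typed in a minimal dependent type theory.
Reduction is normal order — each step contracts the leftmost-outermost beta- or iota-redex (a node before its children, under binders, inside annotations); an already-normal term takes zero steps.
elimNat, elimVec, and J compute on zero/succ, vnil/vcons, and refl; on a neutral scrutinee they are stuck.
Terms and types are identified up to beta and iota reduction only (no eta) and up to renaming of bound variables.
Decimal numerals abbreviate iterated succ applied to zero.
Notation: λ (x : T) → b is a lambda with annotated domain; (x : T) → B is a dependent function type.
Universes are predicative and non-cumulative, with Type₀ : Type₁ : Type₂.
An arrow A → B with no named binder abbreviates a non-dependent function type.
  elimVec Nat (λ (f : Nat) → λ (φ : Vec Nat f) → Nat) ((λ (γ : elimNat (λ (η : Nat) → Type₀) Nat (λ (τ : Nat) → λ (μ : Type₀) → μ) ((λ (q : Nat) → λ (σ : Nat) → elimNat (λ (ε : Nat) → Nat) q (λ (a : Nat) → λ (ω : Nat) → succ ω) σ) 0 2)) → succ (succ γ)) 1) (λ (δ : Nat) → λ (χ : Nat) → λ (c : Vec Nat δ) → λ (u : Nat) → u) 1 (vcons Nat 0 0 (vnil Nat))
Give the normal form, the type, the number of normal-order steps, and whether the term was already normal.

resulting normal form:
  3
inferred type:
  Nat
reduction steps (normal order): 7
term was already normal: no
first contracted redex: an elimVec iota-redex


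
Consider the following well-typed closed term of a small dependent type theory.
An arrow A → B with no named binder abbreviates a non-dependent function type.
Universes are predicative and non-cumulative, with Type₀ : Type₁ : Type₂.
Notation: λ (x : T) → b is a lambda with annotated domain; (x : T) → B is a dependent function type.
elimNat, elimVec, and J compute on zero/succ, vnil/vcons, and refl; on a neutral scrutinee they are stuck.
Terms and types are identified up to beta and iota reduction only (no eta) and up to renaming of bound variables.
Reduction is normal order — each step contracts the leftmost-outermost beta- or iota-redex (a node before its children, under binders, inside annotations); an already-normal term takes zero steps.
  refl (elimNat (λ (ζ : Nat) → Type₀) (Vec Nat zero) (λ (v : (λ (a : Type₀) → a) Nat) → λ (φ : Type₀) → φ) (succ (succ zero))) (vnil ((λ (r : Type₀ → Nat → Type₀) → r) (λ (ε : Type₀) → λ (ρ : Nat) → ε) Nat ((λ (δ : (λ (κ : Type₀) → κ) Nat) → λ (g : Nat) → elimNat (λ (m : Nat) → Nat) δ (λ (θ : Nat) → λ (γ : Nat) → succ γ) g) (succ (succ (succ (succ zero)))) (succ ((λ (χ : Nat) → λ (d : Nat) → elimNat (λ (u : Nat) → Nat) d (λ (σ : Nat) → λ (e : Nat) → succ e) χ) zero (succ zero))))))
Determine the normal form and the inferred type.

reduced normal form:
  refl (Vec Nat zero) (vnil Nat)
inferred type:
  Eq (Vec Nat zero) (vnil Nat) (vnil Nat)
observation: 10 normal-order steps normalize the term, beginning with an elimNat iota-redex.


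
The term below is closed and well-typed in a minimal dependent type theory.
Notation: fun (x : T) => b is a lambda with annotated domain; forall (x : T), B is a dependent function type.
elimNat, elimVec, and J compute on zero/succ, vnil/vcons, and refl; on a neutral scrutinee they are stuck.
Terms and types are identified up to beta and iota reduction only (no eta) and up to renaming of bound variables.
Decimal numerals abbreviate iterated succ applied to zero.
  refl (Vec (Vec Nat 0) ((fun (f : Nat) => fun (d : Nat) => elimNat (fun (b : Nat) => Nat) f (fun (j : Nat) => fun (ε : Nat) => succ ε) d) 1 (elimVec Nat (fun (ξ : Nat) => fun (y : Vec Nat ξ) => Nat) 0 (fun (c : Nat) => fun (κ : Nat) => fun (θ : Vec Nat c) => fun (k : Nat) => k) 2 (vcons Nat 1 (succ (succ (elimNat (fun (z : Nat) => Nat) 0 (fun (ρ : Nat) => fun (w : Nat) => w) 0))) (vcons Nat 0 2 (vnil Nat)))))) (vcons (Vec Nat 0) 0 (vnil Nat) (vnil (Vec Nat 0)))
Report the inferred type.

inferred type:
  Eq (Vec (Vec Nat 0) 1) (vcons (Vec Nat 0) 0 (vnil Nat) (vnil (Vec Nat 0))) (vcons (Vec Nat 0) 0 (vnil Nat) (vnil (Vec Nat 0)))


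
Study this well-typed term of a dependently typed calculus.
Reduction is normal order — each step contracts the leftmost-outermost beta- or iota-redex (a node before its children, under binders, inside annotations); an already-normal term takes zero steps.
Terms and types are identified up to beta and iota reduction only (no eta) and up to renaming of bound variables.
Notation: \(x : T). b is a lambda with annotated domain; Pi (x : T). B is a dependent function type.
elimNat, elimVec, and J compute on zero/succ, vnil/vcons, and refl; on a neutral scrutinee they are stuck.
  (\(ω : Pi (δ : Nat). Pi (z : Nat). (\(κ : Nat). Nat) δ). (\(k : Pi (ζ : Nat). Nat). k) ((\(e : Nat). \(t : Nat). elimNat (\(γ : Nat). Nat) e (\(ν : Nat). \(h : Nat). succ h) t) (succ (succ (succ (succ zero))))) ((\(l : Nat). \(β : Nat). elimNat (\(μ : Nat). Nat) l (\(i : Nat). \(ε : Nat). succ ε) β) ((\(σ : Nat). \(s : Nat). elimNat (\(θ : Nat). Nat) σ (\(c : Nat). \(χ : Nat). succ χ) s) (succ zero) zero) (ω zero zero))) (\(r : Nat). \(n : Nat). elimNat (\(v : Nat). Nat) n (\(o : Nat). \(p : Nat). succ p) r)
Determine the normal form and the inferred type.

normal form:
  succ (succ (succ (succ (succ zero))))
type:
  Nat
observation: 17 normal-order steps normalize the term, beginning with a beta-redex.


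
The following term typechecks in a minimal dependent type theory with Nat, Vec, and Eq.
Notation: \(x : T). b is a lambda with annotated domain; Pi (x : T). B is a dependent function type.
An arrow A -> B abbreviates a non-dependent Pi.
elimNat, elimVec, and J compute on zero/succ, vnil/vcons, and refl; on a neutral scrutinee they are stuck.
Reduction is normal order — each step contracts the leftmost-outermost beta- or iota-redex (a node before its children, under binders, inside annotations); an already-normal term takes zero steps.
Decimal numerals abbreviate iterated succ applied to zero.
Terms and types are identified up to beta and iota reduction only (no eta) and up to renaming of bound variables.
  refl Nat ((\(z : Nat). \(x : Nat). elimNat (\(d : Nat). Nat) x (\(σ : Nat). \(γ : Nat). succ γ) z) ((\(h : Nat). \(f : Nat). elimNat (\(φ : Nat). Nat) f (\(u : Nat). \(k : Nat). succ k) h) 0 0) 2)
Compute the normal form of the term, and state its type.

normal form:
  refl Nat 2
inferred type:
  Eq Nat 2 2


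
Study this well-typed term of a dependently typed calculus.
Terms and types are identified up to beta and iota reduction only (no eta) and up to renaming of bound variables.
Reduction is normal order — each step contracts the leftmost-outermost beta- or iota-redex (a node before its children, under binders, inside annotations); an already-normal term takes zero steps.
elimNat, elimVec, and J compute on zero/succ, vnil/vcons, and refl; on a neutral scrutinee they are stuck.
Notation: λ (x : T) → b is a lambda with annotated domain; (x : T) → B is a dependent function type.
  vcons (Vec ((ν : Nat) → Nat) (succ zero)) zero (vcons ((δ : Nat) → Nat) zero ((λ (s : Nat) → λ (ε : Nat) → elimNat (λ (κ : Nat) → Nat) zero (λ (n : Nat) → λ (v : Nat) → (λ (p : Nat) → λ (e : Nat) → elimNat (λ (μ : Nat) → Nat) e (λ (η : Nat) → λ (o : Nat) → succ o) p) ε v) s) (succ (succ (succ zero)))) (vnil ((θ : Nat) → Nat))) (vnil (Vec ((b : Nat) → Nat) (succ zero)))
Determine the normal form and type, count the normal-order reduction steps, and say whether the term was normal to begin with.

resulting normal form:
  vcons (Vec ((ν : Nat) → Nat) (succ zero)) zero (vcons ((δ : Nat) → Nat) zero (λ (s : Nat) → elimNat (λ (ε : Nat) → Nat) (elimNat (λ (κ : Nat) → Nat) (elimNat (λ (n : Nat) → Nat) zero (λ (v : Nat) → λ (p : Nat) → succ p) s) (λ (e : Nat) → λ (μ : Nat) → succ μ) s) (λ (η : Nat) → λ (o : Nat) → succ o) s) (vnil ((θ : Nat) → Nat))) (vnil (Vec ((b : Nat) → Nat) (succ zero)))
type:
  Vec (Vec ((ν : Nat) → Nat) (succ zero)) (succ zero)
normal-order step count: 17
term was already normal: no
first contracted redex: a beta-redex


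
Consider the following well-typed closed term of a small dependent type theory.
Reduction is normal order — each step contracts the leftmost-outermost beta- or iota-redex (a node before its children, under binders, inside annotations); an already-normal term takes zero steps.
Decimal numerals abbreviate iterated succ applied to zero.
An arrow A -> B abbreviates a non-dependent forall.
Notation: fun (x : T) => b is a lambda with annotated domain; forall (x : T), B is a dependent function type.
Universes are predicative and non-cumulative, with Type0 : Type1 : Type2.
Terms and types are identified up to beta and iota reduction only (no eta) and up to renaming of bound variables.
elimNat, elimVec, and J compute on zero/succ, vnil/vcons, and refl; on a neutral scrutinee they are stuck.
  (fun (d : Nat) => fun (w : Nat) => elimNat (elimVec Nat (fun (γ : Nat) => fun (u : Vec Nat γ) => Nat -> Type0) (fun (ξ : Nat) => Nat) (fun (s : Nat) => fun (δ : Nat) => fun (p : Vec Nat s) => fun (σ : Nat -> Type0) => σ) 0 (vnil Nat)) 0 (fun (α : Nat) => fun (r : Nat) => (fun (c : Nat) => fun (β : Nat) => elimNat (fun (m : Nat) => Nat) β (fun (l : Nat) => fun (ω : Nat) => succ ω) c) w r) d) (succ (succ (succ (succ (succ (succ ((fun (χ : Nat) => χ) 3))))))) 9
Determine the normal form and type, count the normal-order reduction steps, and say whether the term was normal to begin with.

normal form:
  81
inferred type:
  Nat
steps to reach normal form (normal order): 242
term was already normal: no
first contracted redex: a beta-redex


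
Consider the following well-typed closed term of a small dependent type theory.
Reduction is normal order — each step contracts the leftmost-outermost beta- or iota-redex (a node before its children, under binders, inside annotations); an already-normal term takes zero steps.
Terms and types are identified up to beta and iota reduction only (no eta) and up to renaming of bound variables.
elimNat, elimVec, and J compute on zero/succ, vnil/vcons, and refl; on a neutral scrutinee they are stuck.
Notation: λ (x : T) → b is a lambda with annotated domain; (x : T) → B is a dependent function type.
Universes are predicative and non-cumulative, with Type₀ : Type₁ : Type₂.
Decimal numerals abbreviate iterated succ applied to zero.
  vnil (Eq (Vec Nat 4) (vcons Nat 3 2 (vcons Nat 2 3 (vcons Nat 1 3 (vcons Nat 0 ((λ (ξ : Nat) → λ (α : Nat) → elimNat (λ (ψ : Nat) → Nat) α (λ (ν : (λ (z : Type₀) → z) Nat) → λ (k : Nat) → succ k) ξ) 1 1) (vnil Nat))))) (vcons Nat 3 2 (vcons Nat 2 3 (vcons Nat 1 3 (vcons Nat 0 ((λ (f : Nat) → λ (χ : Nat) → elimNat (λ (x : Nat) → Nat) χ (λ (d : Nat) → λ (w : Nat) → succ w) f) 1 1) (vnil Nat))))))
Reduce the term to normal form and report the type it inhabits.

normal form:
  vnil (Eq (Vec Nat 4) (vcons Nat 3 2 (vcons Nat 2 3 (vcons Nat 1 3 (vcons Nat 0 2 (vnil Nat))))) (vcons Nat 3 2 (vcons Nat 2 3 (vcons Nat 1 3 (vcons Nat 0 2 (vnil Nat))))))
the term's type:
  Vec (Eq (Vec Nat 4) (vcons Nat 3 2 (vcons Nat 2 3 (vcons Nat 1 3 (vcons Nat 0 2 (vnil Nat))))) (vcons Nat 3 2 (vcons Nat 2 3 (vcons Nat 1 3 (vcons Nat 0 2 (vnil Nat)))))) 0


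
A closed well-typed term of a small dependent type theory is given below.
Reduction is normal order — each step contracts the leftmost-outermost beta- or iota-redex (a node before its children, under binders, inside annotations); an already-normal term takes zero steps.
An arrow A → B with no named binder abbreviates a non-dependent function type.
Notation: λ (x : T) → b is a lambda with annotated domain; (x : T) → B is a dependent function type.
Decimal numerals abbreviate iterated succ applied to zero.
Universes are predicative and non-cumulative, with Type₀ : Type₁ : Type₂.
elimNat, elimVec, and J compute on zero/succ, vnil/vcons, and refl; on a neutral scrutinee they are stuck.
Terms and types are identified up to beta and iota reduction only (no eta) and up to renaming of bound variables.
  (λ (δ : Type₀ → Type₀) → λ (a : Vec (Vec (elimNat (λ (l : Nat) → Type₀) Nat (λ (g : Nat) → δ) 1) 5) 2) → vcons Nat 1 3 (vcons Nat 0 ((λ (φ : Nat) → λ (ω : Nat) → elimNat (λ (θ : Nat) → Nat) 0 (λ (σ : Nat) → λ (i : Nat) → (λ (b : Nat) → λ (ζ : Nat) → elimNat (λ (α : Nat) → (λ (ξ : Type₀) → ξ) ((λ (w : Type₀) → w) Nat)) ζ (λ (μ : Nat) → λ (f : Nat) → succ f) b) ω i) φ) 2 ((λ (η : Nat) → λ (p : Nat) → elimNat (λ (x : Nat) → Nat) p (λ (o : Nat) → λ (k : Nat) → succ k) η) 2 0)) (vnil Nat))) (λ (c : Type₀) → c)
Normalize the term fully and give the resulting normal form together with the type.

normal form:
  λ (δ : Vec (Vec Nat 5) 2) → vcons Nat 1 3 (vcons Nat 0 4 (vnil Nat))
inferred type:
  Vec (Vec Nat 5) 2 → Vec Nat 2
observation: the first redex contracted is a beta-redex; the normal form is reached in 54 normal-order steps.
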